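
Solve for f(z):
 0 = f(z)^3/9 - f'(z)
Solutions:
 f(z) = -3*sqrt(2)*sqrt(-1/(C1 + z))/2
 f(z) = 3*sqrt(2)*sqrt(-1/(C1 + z))/2


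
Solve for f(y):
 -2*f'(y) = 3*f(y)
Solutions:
 f(y) = C1*exp(-3*y/2)


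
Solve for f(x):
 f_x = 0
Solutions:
 f(x) = C1


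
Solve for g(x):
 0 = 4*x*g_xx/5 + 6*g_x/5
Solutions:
 g(x) = C1 + C2/sqrt(x)


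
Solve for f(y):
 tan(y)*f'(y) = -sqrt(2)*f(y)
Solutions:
 f(y) = C1/sin(y)^(sqrt(2))


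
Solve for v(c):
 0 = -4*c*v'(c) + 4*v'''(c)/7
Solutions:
 v(c) = C1 + Integral(C2*airyai(7^(1/3)*c) + C3*airybi(7^(1/3)*c), c)


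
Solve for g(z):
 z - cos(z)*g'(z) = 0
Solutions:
 g(z) = C1 + Integral(z/cos(z), z)


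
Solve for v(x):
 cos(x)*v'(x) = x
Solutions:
 v(x) = C1 + Integral(x/cos(x), x)


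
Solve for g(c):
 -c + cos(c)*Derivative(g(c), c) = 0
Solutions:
 g(c) = C1 + Integral(c/cos(c), c)


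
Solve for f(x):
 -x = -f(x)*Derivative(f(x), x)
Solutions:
 f(x) = -sqrt(C1 + x^2)
 f(x) = sqrt(C1 + x^2)


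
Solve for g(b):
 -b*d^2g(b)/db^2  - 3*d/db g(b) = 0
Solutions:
 g(b) = C1 + C2/b^2


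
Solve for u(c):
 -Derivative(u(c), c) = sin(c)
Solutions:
 u(c) = C1 + cos(c)


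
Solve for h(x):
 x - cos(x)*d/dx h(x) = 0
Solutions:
 h(x) = C1 + Integral(x/cos(x), x)


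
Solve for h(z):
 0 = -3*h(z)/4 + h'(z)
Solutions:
 h(z) = C1*exp(3*z/4)


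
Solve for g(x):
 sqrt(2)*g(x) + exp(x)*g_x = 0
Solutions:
 g(x) = C1*exp(sqrt(2)*exp(-x))


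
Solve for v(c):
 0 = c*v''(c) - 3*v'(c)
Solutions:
 v(c) = C1 + C2*c^4


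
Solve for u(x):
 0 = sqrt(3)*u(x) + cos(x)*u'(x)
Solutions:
 u(x) = C1*(sin(x) - 1)^(sqrt(3)/2)/(sin(x) + 1)^(sqrt(3)/2)


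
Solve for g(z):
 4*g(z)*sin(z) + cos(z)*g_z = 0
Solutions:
 g(z) = C1*cos(z)^4


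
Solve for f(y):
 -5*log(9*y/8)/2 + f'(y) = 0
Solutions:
 f(y) = C1 + 5*y*log(y)/2 - 15*y*log(2)/2 - 5*y/2 + 5*y*log(3)


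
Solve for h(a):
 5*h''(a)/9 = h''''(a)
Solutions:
 h(a) = C1 + C2*a + C3*exp(-sqrt(5)*a/3) + C4*exp(sqrt(5)*a/3)


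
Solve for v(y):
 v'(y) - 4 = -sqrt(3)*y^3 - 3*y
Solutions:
 v(y) = C1 - sqrt(3)*y^4/4 - 3*y^2/2 + 4*y


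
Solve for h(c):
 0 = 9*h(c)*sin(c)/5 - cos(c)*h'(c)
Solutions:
 h(c) = C1/cos(c)^(9/5)


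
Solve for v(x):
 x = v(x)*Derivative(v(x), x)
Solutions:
 v(x) = -sqrt(C1 + x^2)
 v(x) = sqrt(C1 + x^2)


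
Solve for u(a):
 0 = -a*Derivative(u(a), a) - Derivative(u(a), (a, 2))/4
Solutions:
 u(a) = C1 + C2*erf(sqrt(2)*a)


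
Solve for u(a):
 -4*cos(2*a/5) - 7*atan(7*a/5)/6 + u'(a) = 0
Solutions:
 u(a) = C1 + 7*a*atan(7*a/5)/6 - 5*log(49*a^2 + 25)/12 + 10*sin(2*a/5)


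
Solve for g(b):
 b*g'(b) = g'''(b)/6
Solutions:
 g(b) = C1 + Integral(C2*airyai(6^(1/3)*b) + C3*airybi(6^(1/3)*b), b)


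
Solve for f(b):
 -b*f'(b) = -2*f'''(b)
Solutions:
 f(b) = C1 + Integral(C2*airyai(2^(2/3)*b/2) + C3*airybi(2^(2/3)*b/2), b)


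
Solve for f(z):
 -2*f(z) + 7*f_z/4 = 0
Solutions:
 f(z) = C1*exp(8*z/7)


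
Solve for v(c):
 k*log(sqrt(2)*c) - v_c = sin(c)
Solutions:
 v(c) = C1 + c*k*(log(c) - 1) + c*k*log(2)/2 + cos(c)


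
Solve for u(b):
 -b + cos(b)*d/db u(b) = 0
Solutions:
 u(b) = C1 + Integral(b/cos(b), b)


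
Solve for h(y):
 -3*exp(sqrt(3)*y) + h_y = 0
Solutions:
 h(y) = C1 + sqrt(3)*exp(sqrt(3)*y)


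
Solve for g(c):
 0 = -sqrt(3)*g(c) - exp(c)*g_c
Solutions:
 g(c) = C1*exp(sqrt(3)*exp(-c))


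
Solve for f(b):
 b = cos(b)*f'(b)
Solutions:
 f(b) = C1 + Integral(b/cos(b), b)


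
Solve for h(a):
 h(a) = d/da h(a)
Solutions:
 h(a) = C1*exp(a)


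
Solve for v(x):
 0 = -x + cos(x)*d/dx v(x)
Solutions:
 v(x) = C1 + Integral(x/cos(x), x)


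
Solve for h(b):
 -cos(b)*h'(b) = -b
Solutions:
 h(b) = C1 + Integral(b/cos(b), b)


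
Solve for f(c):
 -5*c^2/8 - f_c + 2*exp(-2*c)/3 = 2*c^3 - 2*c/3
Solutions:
 f(c) = C1 - c^4/2 - 5*c^3/24 + c^2/3 - exp(-2*c)/3


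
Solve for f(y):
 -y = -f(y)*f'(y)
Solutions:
 f(y) = -sqrt(C1 + y^2)
 f(y) = sqrt(C1 + y^2)


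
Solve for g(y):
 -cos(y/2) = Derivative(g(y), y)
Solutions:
 g(y) = C1 - 2*sin(y/2)


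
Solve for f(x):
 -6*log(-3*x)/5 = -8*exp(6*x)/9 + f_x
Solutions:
 f(x) = C1 - 6*x*log(-x)/5 + 6*x*(1 - log(3))/5 + 4*exp(6*x)/27


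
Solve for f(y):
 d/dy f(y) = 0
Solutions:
 f(y) = C1


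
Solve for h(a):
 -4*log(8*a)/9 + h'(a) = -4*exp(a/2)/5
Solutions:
 h(a) = C1 + 4*a*log(a)/9 + 4*a*(-1 + 3*log(2))/9 - 8*exp(a/2)/5


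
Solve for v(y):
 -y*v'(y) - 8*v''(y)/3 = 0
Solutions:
 v(y) = C1 + C2*erf(sqrt(3)*y/4)


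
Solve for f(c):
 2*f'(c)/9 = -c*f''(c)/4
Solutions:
 f(c) = C1 + C2*c^(1/9)


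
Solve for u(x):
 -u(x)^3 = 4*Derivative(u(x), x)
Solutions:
 u(x) = -sqrt(2)*sqrt(-1/(C1 - x))
 u(x) = sqrt(2)*sqrt(-1/(C1 - x))


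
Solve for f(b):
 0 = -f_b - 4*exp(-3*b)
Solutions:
 f(b) = C1 + 4*exp(-3*b)/3


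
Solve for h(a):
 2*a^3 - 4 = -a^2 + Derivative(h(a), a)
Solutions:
 h(a) = C1 + a^4/2 + a^3/3 - 4*a


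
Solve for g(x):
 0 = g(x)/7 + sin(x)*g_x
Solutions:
 g(x) = C1*(cos(x) + 1)^(1/14)/(cos(x) - 1)^(1/14)


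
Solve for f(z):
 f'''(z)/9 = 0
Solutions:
 f(z) = C1 + C2*z + C3*z^2


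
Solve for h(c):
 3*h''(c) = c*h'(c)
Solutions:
 h(c) = C1 + C2*erfi(sqrt(6)*c/6)


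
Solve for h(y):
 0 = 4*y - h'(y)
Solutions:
 h(y) = C1 + 2*y^2


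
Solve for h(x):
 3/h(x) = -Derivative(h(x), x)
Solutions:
 h(x) = -sqrt(C1 - 6*x)
 h(x) = sqrt(C1 - 6*x)


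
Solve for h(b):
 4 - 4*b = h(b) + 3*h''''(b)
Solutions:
 h(b) = -4*b + (C1*sin(sqrt(2)*3^(3/4)*b/6) + C2*cos(sqrt(2)*3^(3/4)*b/6))*exp(-sqrt(2)*3^(3/4)*b/6) + (C3*sin(sqrt(2)*3^(3/4)*b/6) + C4*cos(sqrt(2)*3^(3/4)*b/6))*exp(sqrt(2)*3^(3/4)*b/6) + 4


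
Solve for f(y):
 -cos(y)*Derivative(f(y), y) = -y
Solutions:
 f(y) = C1 + Integral(y/cos(y), y)


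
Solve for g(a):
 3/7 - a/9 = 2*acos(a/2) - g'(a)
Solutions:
 g(a) = C1 + a^2/18 + 2*a*acos(a/2) - 3*a/7 - 2*sqrt(4 - a^2)


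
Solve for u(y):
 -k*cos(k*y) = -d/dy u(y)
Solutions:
 u(y) = C1 + sin(k*y)


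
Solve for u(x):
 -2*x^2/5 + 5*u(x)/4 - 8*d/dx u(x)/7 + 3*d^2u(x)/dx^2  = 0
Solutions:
 u(x) = 8*x^2/25 + 512*x/875 + (C1*sin(sqrt(671)*x/42) + C2*cos(sqrt(671)*x/42))*exp(4*x/21) - 30656/30625


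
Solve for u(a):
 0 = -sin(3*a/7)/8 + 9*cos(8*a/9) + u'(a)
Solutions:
 u(a) = C1 - 81*sin(8*a/9)/8 - 7*cos(3*a/7)/24


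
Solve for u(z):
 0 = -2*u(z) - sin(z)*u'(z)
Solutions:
 u(z) = C1*(cos(z) + 1)/(cos(z) - 1)


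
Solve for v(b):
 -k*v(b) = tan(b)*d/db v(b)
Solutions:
 v(b) = C1*exp(-k*log(sin(b)))


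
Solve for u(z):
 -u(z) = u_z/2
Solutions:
 u(z) = C1*exp(-2*z)


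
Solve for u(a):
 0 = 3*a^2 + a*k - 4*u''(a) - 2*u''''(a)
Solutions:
 u(a) = C1 + C2*a + C3*sin(sqrt(2)*a) + C4*cos(sqrt(2)*a) + a^4/16 + a^3*k/24 - 3*a^2/8


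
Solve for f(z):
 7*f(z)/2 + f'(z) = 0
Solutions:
 f(z) = C1*exp(-7*z/2)


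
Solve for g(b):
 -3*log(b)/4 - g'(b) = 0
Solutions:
 g(b) = C1 - 3*b*log(b)/4 + 3*b/4


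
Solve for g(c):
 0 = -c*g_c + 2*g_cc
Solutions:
 g(c) = C1 + C2*erfi(c/2)


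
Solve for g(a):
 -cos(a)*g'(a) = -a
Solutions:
 g(a) = C1 + Integral(a/cos(a), a)


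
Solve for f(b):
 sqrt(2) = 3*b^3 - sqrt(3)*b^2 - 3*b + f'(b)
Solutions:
 f(b) = C1 - 3*b^4/4 + sqrt(3)*b^3/3 + 3*b^2/2 + sqrt(2)*b


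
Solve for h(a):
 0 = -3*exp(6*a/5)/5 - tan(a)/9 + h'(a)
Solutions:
 h(a) = C1 + exp(6*a/5)/2 - log(cos(a))/9


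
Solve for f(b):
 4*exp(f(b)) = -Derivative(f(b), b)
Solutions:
 f(b) = log(1/(C1 + 4*b))


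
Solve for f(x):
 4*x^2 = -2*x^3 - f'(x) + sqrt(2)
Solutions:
 f(x) = C1 - x^4/2 - 4*x^3/3 + sqrt(2)*x


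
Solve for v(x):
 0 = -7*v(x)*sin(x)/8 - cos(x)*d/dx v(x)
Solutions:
 v(x) = C1*cos(x)^(7/8)


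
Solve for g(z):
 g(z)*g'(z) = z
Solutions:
 g(z) = -sqrt(C1 + z^2)
 g(z) = sqrt(C1 + z^2)


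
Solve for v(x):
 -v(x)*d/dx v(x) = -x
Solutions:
 v(x) = -sqrt(C1 + x^2)
 v(x) = sqrt(C1 + x^2)


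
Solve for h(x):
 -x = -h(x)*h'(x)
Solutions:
 h(x) = -sqrt(C1 + x^2)
 h(x) = sqrt(C1 + x^2)


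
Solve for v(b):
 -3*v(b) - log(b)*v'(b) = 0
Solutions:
 v(b) = C1*exp(-3*li(b))


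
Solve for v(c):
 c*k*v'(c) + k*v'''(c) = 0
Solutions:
 v(c) = C1 + Integral(C2*airyai(-c) + C3*airybi(-c), c)


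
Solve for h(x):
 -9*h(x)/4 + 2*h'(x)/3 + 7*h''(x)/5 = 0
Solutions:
 h(x) = C1*exp(x*(-10 + sqrt(2935))/42) + C2*exp(-x*(10 + sqrt(2935))/42)


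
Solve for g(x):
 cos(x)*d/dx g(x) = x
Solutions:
 g(x) = C1 + Integral(x/cos(x), x)


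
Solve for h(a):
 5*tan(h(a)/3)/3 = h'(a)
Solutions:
 h(a) = -3*asin(C1*exp(5*a/9)) + 3*pi
 h(a) = 3*asin(C1*exp(5*a/9))


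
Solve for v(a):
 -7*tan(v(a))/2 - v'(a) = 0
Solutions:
 v(a) = pi - asin(C1*exp(-7*a/2))
 v(a) = asin(C1*exp(-7*a/2))


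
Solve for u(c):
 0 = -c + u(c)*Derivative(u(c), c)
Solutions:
 u(c) = -sqrt(C1 + c^2)
 u(c) = sqrt(C1 + c^2)


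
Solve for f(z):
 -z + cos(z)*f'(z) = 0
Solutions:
 f(z) = C1 + Integral(z/cos(z), z)


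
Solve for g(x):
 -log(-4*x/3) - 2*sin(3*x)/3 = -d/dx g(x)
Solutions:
 g(x) = C1 + x*log(-x) - x*log(3) - x + 2*x*log(2) - 2*cos(3*x)/9


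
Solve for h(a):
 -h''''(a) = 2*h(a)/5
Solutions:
 h(a) = (C1*sin(10^(3/4)*a/10) + C2*cos(10^(3/4)*a/10))*exp(-10^(3/4)*a/10) + (C3*sin(10^(3/4)*a/10) + C4*cos(10^(3/4)*a/10))*exp(10^(3/4)*a/10)


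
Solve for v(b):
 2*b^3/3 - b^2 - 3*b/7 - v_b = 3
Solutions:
 v(b) = C1 + b^4/6 - b^3/3 - 3*b^2/14 - 3*b


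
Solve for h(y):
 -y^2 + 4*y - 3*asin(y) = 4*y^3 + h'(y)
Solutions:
 h(y) = C1 - y^4 - y^3/3 + 2*y^2 - 3*y*asin(y) - 3*sqrt(1 - y^2)


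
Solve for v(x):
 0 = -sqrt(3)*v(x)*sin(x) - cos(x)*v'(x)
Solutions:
 v(x) = C1*cos(x)^(sqrt(3))


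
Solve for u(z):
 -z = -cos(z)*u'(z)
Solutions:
 u(z) = C1 + Integral(z/cos(z), z)


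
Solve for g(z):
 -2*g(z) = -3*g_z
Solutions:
 g(z) = C1*exp(2*z/3)


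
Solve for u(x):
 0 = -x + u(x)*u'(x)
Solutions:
 u(x) = -sqrt(C1 + x^2)
 u(x) = sqrt(C1 + x^2)


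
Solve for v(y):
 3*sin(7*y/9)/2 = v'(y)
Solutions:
 v(y) = C1 - 27*cos(7*y/9)/14


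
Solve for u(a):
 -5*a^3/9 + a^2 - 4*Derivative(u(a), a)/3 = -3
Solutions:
 u(a) = C1 - 5*a^4/48 + a^3/4 + 9*a/4


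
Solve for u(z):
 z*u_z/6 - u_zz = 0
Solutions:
 u(z) = C1 + C2*erfi(sqrt(3)*z/6)


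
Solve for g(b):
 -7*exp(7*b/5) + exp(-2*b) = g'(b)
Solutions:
 g(b) = C1 - 5*exp(7*b/5) - exp(-2*b)/2


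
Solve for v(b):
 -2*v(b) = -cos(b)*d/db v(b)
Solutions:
 v(b) = C1*(sin(b) + 1)/(sin(b) - 1)


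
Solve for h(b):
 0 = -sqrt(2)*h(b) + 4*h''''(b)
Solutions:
 h(b) = C1*exp(-2^(5/8)*b/2) + C2*exp(2^(5/8)*b/2) + C3*sin(2^(5/8)*b/2) + C4*cos(2^(5/8)*b/2)


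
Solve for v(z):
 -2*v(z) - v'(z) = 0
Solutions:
 v(z) = C1*exp(-2*z)


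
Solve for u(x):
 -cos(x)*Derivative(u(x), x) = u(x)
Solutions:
 u(x) = C1*sqrt(sin(x) - 1)/sqrt(sin(x) + 1)


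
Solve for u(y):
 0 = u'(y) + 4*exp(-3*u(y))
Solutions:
 u(y) = log(C1 - 12*y)/3
 u(y) = log((-3^(1/3) - 3^(5/6)*I)*(C1 - 4*y)^(1/3)/2)
 u(y) = log((-3^(1/3) + 3^(5/6)*I)*(C1 - 4*y)^(1/3)/2)


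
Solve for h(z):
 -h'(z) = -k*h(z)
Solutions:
 h(z) = C1*exp(k*z)


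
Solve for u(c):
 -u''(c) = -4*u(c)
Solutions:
 u(c) = C1*exp(-2*c) + C2*exp(2*c)


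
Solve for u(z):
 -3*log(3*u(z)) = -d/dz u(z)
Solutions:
 -Integral(1/(log(_y) + log(3)), (_y, u(z)))/3 = C1 - z


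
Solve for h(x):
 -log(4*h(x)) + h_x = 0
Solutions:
 -Integral(1/(log(_y) + 2*log(2)), (_y, h(x))) = C1 - x


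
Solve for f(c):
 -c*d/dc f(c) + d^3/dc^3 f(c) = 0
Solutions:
 f(c) = C1 + Integral(C2*airyai(c) + C3*airybi(c), c)


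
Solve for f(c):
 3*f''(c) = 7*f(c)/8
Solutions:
 f(c) = C1*exp(-sqrt(42)*c/12) + C2*exp(sqrt(42)*c/12)


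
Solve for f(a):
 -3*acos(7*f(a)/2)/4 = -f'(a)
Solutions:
 Integral(1/acos(7*_y/2), (_y, f(a))) = C1 + 3*a/4


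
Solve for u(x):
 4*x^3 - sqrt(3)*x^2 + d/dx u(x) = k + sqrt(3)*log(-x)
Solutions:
 u(x) = C1 - x^4 + sqrt(3)*x^3/3 + x*(k - sqrt(3)) + sqrt(3)*x*log(-x)


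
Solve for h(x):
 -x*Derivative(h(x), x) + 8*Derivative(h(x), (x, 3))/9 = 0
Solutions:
 h(x) = C1 + Integral(C2*airyai(3^(2/3)*x/2) + C3*airybi(3^(2/3)*x/2), x)


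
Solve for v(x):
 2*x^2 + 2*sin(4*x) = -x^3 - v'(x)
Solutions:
 v(x) = C1 - x^4/4 - 2*x^3/3 + cos(4*x)/2


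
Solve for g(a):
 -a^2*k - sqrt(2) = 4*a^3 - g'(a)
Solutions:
 g(a) = C1 + a^4 + a^3*k/3 + sqrt(2)*a


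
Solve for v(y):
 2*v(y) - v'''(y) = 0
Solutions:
 v(y) = C3*exp(2^(1/3)*y) + (C1*sin(2^(1/3)*sqrt(3)*y/2) + C2*cos(2^(1/3)*sqrt(3)*y/2))*exp(-2^(1/3)*y/2)


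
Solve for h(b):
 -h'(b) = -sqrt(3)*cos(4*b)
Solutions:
 h(b) = C1 + sqrt(3)*sin(4*b)/4


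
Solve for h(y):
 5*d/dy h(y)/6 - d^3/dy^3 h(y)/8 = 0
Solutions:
 h(y) = C1 + C2*exp(-2*sqrt(15)*y/3) + C3*exp(2*sqrt(15)*y/3)


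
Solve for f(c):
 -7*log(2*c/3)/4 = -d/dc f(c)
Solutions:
 f(c) = C1 + 7*c*log(c)/4 - 7*c*log(3)/4 - 7*c/4 + 7*c*log(2)/4


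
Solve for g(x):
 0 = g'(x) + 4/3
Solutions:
 g(x) = C1 - 4*x/3


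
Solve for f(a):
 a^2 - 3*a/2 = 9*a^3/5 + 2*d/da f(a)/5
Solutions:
 f(a) = C1 - 9*a^4/8 + 5*a^3/6 - 15*a^2/8


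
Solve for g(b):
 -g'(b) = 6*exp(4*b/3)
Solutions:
 g(b) = C1 - 9*exp(4*b/3)/2


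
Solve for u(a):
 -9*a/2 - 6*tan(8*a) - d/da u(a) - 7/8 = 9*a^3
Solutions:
 u(a) = C1 - 9*a^4/4 - 9*a^2/4 - 7*a/8 + 3*log(cos(8*a))/4


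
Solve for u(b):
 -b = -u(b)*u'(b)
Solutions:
 u(b) = -sqrt(C1 + b^2)
 u(b) = sqrt(C1 + b^2)


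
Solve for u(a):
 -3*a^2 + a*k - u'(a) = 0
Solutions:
 u(a) = C1 - a^3 + a^2*k/2


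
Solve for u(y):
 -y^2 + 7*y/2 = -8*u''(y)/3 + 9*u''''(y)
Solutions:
 u(y) = C1 + C2*y + C3*exp(-2*sqrt(6)*y/9) + C4*exp(2*sqrt(6)*y/9) + y^4/32 - 7*y^3/32 + 81*y^2/64


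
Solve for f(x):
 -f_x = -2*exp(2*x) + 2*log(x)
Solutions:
 f(x) = C1 - 2*x*log(x) + 2*x + exp(2*x)


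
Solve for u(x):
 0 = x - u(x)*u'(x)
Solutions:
 u(x) = -sqrt(C1 + x^2)
 u(x) = sqrt(C1 + x^2)


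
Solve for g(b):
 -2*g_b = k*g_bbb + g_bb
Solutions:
 g(b) = C1 + C2*exp(b*(sqrt(1 - 8*k) - 1)/(2*k)) + C3*exp(-b*(sqrt(1 - 8*k) + 1)/(2*k))


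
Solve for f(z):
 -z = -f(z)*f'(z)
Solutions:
 f(z) = -sqrt(C1 + z^2)
 f(z) = sqrt(C1 + z^2)


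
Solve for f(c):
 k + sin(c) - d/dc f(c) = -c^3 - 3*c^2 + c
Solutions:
 f(c) = C1 + c^4/4 + c^3 - c^2/2 + c*k - cos(c)


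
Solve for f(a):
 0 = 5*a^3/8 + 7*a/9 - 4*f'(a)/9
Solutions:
 f(a) = C1 + 45*a^4/128 + 7*a^2/8


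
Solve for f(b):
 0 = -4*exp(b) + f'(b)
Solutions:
 f(b) = C1 + 4*exp(b)


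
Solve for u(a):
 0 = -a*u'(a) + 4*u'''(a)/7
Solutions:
 u(a) = C1 + Integral(C2*airyai(14^(1/3)*a/2) + C3*airybi(14^(1/3)*a/2), a)


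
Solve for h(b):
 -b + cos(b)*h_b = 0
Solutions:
 h(b) = C1 + Integral(b/cos(b), b)


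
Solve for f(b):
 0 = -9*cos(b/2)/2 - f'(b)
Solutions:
 f(b) = C1 - 9*sin(b/2)


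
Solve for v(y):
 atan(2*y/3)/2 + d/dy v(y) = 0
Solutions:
 v(y) = C1 - y*atan(2*y/3)/2 + 3*log(4*y^2 + 9)/8


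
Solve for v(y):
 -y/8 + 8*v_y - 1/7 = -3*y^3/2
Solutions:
 v(y) = C1 - 3*y^4/64 + y^2/128 + y/56


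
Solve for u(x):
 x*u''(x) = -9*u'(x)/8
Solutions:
 u(x) = C1 + C2/x^(1/8)


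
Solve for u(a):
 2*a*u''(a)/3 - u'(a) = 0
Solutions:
 u(a) = C1 + C2*a^(5/2)


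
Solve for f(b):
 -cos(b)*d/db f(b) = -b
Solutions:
 f(b) = C1 + Integral(b/cos(b), b)


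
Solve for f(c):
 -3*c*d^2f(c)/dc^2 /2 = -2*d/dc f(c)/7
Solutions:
 f(c) = C1 + C2*c^(25/21)


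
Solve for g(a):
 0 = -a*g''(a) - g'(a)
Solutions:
 g(a) = C1 + C2*log(a)


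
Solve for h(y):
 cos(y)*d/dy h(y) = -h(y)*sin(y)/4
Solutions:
 h(y) = C1*cos(y)^(1/4)


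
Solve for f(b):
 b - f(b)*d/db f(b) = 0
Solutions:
 f(b) = -sqrt(C1 + b^2)
 f(b) = sqrt(C1 + b^2)


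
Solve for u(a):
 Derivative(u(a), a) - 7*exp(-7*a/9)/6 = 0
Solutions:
 u(a) = C1 - 3*exp(-7*a/9)/2


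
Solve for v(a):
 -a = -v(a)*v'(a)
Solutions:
 v(a) = -sqrt(C1 + a^2)
 v(a) = sqrt(C1 + a^2)


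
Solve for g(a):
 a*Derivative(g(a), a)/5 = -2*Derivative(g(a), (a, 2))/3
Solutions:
 g(a) = C1 + C2*erf(sqrt(15)*a/10)


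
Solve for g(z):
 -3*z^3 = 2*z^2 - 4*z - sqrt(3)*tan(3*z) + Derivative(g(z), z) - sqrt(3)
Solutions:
 g(z) = C1 - 3*z^4/4 - 2*z^3/3 + 2*z^2 + sqrt(3)*z - sqrt(3)*log(cos(3*z))/3


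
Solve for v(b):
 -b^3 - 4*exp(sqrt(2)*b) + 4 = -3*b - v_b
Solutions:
 v(b) = C1 + b^4/4 - 3*b^2/2 - 4*b + 2*sqrt(2)*exp(sqrt(2)*b)


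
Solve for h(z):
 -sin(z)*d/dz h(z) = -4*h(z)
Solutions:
 h(z) = C1*(cos(z)^2 - 2*cos(z) + 1)/(cos(z)^2 + 2*cos(z) + 1)


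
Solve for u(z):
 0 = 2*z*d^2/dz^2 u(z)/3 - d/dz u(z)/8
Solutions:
 u(z) = C1 + C2*z^(19/16)


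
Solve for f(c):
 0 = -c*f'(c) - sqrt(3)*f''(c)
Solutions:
 f(c) = C1 + C2*erf(sqrt(2)*3^(3/4)*c/6)


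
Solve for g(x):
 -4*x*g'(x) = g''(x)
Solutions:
 g(x) = C1 + C2*erf(sqrt(2)*x)


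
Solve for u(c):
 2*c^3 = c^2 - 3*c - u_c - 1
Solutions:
 u(c) = C1 - c^4/2 + c^3/3 - 3*c^2/2 - c


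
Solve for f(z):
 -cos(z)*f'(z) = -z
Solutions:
 f(z) = C1 + Integral(z/cos(z), z)


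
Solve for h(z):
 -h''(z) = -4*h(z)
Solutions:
 h(z) = C1*exp(-2*z) + C2*exp(2*z)


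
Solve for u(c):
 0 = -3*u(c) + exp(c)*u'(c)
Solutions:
 u(c) = C1*exp(-3*exp(-c))


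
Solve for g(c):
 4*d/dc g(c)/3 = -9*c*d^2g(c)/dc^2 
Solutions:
 g(c) = C1 + C2*c^(23/27)


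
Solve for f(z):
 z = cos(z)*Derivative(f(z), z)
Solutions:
 f(z) = C1 + Integral(z/cos(z), z)


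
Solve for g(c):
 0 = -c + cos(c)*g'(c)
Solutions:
 g(c) = C1 + Integral(c/cos(c), c)


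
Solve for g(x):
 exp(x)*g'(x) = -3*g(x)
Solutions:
 g(x) = C1*exp(3*exp(-x))


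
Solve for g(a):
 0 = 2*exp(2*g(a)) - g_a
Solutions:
 g(a) = log(-sqrt(-1/(C1 + 2*a))) - log(2)/2
 g(a) = log(-1/(C1 + 2*a))/2 - log(2)/2


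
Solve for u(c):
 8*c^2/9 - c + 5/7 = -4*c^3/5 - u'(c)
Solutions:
 u(c) = C1 - c^4/5 - 8*c^3/27 + c^2/2 - 5*c/7


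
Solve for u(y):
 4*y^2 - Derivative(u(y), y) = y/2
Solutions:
 u(y) = C1 + 4*y^3/3 - y^2/4


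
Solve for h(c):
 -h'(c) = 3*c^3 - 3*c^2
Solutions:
 h(c) = C1 - 3*c^4/4 + c^3


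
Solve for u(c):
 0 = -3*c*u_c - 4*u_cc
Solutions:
 u(c) = C1 + C2*erf(sqrt(6)*c/4)


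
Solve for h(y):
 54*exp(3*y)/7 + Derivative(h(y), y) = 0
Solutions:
 h(y) = C1 - 18*exp(3*y)/7


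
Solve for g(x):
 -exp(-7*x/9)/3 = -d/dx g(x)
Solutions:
 g(x) = C1 - 3*exp(-7*x/9)/7


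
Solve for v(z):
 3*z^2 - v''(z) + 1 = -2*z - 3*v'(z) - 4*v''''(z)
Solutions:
 v(z) = C1 + C4*exp(-z) - z^3/3 - 2*z^2/3 - 7*z/9 + (C2*sin(sqrt(2)*z/2) + C3*cos(sqrt(2)*z/2))*exp(z/2)


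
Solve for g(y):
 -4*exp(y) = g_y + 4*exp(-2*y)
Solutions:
 g(y) = C1 - 4*exp(y) + 2*exp(-2*y)


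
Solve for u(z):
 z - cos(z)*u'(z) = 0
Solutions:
 u(z) = C1 + Integral(z/cos(z), z)


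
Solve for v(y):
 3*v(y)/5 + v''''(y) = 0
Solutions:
 v(y) = (C1*sin(sqrt(2)*3^(1/4)*5^(3/4)*y/10) + C2*cos(sqrt(2)*3^(1/4)*5^(3/4)*y/10))*exp(-sqrt(2)*3^(1/4)*5^(3/4)*y/10) + (C3*sin(sqrt(2)*3^(1/4)*5^(3/4)*y/10) + C4*cos(sqrt(2)*3^(1/4)*5^(3/4)*y/10))*exp(sqrt(2)*3^(1/4)*5^(3/4)*y/10)


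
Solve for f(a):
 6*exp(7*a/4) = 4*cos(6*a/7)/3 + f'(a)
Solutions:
 f(a) = C1 + 24*exp(7*a/4)/7 - 14*sin(6*a/7)/9


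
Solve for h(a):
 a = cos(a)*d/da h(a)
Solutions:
 h(a) = C1 + Integral(a/cos(a), a)


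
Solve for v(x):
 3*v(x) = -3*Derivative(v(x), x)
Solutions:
 v(x) = C1*exp(-x)


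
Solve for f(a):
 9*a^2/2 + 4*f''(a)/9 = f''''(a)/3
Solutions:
 f(a) = C1 + C2*a + C3*exp(-2*sqrt(3)*a/3) + C4*exp(2*sqrt(3)*a/3) - 27*a^4/32 - 243*a^2/32


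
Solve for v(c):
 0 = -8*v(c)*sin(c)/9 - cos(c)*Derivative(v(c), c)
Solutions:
 v(c) = C1*cos(c)^(8/9)


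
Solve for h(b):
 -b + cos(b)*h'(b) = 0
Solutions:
 h(b) = C1 + Integral(b/cos(b), b)


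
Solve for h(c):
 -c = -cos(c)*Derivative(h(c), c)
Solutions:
 h(c) = C1 + Integral(c/cos(c), c)


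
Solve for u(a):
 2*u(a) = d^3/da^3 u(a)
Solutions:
 u(a) = C3*exp(2^(1/3)*a) + (C1*sin(2^(1/3)*sqrt(3)*a/2) + C2*cos(2^(1/3)*sqrt(3)*a/2))*exp(-2^(1/3)*a/2)


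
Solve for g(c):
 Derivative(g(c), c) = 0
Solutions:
 g(c) = C1


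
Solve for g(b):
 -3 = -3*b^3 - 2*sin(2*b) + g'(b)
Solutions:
 g(b) = C1 + 3*b^4/4 - 3*b - cos(2*b)


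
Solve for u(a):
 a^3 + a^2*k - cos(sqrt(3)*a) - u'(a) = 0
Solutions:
 u(a) = C1 + a^4/4 + a^3*k/3 - sqrt(3)*sin(sqrt(3)*a)/3


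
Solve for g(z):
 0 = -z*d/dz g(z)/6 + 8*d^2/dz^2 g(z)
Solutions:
 g(z) = C1 + C2*erfi(sqrt(6)*z/24)


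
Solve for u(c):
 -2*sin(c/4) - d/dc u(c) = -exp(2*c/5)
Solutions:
 u(c) = C1 + 5*exp(2*c/5)/2 + 8*cos(c/4)


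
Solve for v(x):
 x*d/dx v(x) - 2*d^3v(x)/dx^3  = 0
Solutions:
 v(x) = C1 + Integral(C2*airyai(2^(2/3)*x/2) + C3*airybi(2^(2/3)*x/2), x)


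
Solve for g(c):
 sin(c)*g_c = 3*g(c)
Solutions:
 g(c) = C1*(cos(c) - 1)^(3/2)/(cos(c) + 1)^(3/2)


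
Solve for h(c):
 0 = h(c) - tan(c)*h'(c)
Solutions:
 h(c) = C1*sin(c)


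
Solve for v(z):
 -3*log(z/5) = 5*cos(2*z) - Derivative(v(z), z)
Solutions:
 v(z) = C1 + 3*z*log(z) - 3*z*log(5) - 3*z + 5*sin(2*z)/2


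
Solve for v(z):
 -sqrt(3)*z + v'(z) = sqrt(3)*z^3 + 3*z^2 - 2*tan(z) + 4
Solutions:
 v(z) = C1 + sqrt(3)*z^4/4 + z^3 + sqrt(3)*z^2/2 + 4*z + 2*log(cos(z))


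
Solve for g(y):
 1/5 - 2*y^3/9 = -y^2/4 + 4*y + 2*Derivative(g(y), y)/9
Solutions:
 g(y) = C1 - y^4/4 + 3*y^3/8 - 9*y^2 + 9*y/10


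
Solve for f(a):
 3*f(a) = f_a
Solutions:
 f(a) = C1*exp(3*a)


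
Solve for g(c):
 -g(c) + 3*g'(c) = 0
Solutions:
 g(c) = C1*exp(c/3)


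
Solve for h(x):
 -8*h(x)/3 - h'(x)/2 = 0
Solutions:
 h(x) = C1*exp(-16*x/3)


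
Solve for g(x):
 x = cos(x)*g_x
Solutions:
 g(x) = C1 + Integral(x/cos(x), x)


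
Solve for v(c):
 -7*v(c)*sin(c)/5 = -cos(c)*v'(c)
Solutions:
 v(c) = C1/cos(c)^(7/5)


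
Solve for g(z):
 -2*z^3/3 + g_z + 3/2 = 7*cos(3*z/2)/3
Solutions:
 g(z) = C1 + z^4/6 - 3*z/2 + 14*sin(3*z/2)/9


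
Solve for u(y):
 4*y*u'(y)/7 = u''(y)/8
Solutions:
 u(y) = C1 + C2*erfi(4*sqrt(7)*y/7)


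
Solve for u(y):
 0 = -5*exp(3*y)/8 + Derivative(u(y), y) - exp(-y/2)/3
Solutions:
 u(y) = C1 + 5*exp(3*y)/24 - 2*exp(-y/2)/3


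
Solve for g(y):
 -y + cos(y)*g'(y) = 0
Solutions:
 g(y) = C1 + Integral(y/cos(y), y)


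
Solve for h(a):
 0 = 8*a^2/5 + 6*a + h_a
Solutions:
 h(a) = C1 - 8*a^3/15 - 3*a^2


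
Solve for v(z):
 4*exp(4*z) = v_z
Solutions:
 v(z) = C1 + exp(4*z)


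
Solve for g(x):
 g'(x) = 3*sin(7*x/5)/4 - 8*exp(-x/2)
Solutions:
 g(x) = C1 - 15*cos(7*x/5)/28 + 16*exp(-x/2)


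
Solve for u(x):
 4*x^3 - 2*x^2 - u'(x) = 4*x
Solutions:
 u(x) = C1 + x^4 - 2*x^3/3 - 2*x^2


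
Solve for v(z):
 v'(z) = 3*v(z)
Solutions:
 v(z) = C1*exp(3*z)


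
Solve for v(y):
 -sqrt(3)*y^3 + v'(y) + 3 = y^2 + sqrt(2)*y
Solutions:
 v(y) = C1 + sqrt(3)*y^4/4 + y^3/3 + sqrt(2)*y^2/2 - 3*y


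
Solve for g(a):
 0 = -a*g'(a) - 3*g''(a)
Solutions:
 g(a) = C1 + C2*erf(sqrt(6)*a/6)


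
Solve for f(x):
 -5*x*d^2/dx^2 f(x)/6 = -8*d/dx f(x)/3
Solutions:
 f(x) = C1 + C2*x^(21/5)


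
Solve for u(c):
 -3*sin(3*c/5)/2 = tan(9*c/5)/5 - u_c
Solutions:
 u(c) = C1 - log(cos(9*c/5))/9 - 5*cos(3*c/5)/2


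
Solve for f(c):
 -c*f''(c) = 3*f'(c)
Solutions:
 f(c) = C1 + C2/c^2


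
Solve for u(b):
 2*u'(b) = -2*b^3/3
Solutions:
 u(b) = C1 - b^4/12


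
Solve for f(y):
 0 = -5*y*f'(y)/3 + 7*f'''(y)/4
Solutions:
 f(y) = C1 + Integral(C2*airyai(20^(1/3)*21^(2/3)*y/21) + C3*airybi(20^(1/3)*21^(2/3)*y/21), y)


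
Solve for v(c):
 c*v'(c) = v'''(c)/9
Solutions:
 v(c) = C1 + Integral(C2*airyai(3^(2/3)*c) + C3*airybi(3^(2/3)*c), c)


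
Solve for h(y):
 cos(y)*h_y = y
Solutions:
 h(y) = C1 + Integral(y/cos(y), y)


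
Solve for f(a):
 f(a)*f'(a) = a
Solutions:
 f(a) = -sqrt(C1 + a^2)
 f(a) = sqrt(C1 + a^2)


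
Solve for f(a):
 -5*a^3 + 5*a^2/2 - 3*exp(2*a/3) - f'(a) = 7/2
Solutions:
 f(a) = C1 - 5*a^4/4 + 5*a^3/6 - 7*a/2 - 9*exp(2*a/3)/2


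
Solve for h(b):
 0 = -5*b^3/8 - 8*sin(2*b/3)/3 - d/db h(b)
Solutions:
 h(b) = C1 - 5*b^4/32 + 4*cos(2*b/3)


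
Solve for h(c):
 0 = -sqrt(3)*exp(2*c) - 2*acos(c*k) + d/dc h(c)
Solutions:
 h(c) = C1 + 2*Piecewise((c*acos(c*k) - sqrt(-c^2*k^2 + 1)/k, Ne(k, 0)), (pi*c/2, True)) + sqrt(3)*exp(2*c)/2


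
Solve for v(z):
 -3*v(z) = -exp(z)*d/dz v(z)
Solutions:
 v(z) = C1*exp(-3*exp(-z))


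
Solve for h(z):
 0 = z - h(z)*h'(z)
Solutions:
 h(z) = -sqrt(C1 + z^2)
 h(z) = sqrt(C1 + z^2)


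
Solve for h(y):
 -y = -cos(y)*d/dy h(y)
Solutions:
 h(y) = C1 + Integral(y/cos(y), y)


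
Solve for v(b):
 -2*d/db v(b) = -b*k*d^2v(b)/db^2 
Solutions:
 v(b) = C1 + b^(((re(k) + 2)*re(k) + im(k)^2)/(re(k)^2 + im(k)^2))*(C2*sin(2*log(b)*Abs(im(k))/(re(k)^2 + im(k)^2)) + C3*cos(2*log(b)*im(k)/(re(k)^2 + im(k)^2)))


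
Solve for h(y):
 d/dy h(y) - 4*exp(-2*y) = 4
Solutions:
 h(y) = C1 + 4*y - 2*exp(-2*y)


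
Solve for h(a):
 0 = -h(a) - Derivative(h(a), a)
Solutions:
 h(a) = C1*exp(-a)


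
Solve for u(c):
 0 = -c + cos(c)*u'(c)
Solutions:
 u(c) = C1 + Integral(c/cos(c), c)


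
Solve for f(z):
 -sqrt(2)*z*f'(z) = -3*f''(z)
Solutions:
 f(z) = C1 + C2*erfi(2^(3/4)*sqrt(3)*z/6)


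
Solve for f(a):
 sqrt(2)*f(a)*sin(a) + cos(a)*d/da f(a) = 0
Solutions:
 f(a) = C1*cos(a)^(sqrt(2))


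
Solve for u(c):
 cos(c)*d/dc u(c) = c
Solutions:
 u(c) = C1 + Integral(c/cos(c), c)


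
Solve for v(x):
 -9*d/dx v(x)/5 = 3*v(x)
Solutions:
 v(x) = C1*exp(-5*x/3)


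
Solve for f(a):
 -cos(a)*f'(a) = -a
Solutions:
 f(a) = C1 + Integral(a/cos(a), a)


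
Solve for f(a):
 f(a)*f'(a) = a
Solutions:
 f(a) = -sqrt(C1 + a^2)
 f(a) = sqrt(C1 + a^2)


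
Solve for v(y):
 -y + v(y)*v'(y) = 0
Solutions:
 v(y) = -sqrt(C1 + y^2)
 v(y) = sqrt(C1 + y^2)


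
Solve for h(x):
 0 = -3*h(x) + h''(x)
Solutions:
 h(x) = C1*exp(-sqrt(3)*x) + C2*exp(sqrt(3)*x)


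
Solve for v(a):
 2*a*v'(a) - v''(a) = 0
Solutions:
 v(a) = C1 + C2*erfi(a)


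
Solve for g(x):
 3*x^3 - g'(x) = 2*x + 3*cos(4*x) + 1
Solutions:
 g(x) = C1 + 3*x^4/4 - x^2 - x - 3*sin(4*x)/4


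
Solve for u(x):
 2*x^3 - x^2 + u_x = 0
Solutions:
 u(x) = C1 - x^4/2 + x^3/3


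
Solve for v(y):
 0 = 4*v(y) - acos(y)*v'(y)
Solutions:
 v(y) = C1*exp(4*Integral(1/acos(y), y))


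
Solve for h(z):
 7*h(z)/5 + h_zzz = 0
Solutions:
 h(z) = C3*exp(-5^(2/3)*7^(1/3)*z/5) + (C1*sin(sqrt(3)*5^(2/3)*7^(1/3)*z/10) + C2*cos(sqrt(3)*5^(2/3)*7^(1/3)*z/10))*exp(5^(2/3)*7^(1/3)*z/10)


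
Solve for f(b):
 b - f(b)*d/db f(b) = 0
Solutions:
 f(b) = -sqrt(C1 + b^2)
 f(b) = sqrt(C1 + b^2)


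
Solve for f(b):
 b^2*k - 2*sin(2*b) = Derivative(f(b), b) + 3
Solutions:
 f(b) = C1 + b^3*k/3 - 3*b + cos(2*b)


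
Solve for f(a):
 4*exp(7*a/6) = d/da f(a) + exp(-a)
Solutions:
 f(a) = C1 + 24*exp(7*a/6)/7 + exp(-a)


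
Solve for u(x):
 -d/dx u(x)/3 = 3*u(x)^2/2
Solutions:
 u(x) = 2/(C1 + 9*x)


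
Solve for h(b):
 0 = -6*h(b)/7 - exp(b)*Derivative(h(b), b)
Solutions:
 h(b) = C1*exp(6*exp(-b)/7)


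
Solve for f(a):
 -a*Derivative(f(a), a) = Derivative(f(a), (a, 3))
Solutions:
 f(a) = C1 + Integral(C2*airyai(-a) + C3*airybi(-a), a)


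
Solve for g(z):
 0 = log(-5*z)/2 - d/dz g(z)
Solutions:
 g(z) = C1 + z*log(-z)/2 + z*(-1 + log(5))/2


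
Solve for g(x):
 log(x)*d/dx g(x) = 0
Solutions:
 g(x) = C1


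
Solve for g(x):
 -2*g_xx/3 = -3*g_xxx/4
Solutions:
 g(x) = C1 + C2*x + C3*exp(8*x/9)


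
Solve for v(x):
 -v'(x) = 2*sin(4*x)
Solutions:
 v(x) = C1 + cos(4*x)/2


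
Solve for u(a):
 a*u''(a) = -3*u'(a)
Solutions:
 u(a) = C1 + C2/a^2


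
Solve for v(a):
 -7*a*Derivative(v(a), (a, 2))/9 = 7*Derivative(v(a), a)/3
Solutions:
 v(a) = C1 + C2/a^2


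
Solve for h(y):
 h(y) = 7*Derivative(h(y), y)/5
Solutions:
 h(y) = C1*exp(5*y/7)


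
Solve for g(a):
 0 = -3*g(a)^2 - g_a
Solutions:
 g(a) = 1/(C1 + 3*a)


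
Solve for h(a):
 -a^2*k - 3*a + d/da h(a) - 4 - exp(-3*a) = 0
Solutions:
 h(a) = C1 + a^3*k/3 + 3*a^2/2 + 4*a - exp(-3*a)/3


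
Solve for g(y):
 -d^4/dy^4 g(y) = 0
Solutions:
 g(y) = C1 + C2*y + C3*y^2 + C4*y^3


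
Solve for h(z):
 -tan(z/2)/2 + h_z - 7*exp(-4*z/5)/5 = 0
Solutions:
 h(z) = C1 + log(tan(z/2)^2 + 1)/2 - 7*exp(-4*z/5)/4


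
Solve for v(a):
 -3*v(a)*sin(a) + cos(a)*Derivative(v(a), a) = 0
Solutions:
 v(a) = C1/cos(a)^3


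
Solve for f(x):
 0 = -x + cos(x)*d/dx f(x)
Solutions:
 f(x) = C1 + Integral(x/cos(x), x)


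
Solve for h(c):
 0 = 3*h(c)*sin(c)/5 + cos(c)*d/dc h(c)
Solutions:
 h(c) = C1*cos(c)^(3/5)


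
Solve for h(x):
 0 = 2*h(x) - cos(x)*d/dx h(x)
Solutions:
 h(x) = C1*(sin(x) + 1)/(sin(x) - 1)


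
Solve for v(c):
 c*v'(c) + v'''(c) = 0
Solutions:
 v(c) = C1 + Integral(C2*airyai(-c) + C3*airybi(-c), c)


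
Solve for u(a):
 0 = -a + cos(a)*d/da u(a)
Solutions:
 u(a) = C1 + Integral(a/cos(a), a)


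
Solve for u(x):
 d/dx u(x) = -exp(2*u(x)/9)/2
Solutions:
 u(x) = 9*log(-sqrt(-1/(C1 - x))) + 9*log(3)
 u(x) = 9*log(-1/(C1 - x))/2 + 9*log(3)


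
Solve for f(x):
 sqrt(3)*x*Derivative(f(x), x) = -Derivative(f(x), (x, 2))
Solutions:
 f(x) = C1 + C2*erf(sqrt(2)*3^(1/4)*x/2)


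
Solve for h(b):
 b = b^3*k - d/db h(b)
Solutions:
 h(b) = C1 + b^4*k/4 - b^2/2


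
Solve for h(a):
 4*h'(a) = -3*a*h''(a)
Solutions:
 h(a) = C1 + C2/a^(1/3)


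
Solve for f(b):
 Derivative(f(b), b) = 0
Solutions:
 f(b) = C1


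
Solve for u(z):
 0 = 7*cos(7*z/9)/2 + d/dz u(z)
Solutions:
 u(z) = C1 - 9*sin(7*z/9)/2


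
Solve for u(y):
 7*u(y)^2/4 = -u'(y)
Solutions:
 u(y) = 4/(C1 + 7*y)


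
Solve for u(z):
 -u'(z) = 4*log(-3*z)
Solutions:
 u(z) = C1 - 4*z*log(-z) + 4*z*(1 - log(3))


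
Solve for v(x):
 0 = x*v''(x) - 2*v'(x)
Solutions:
 v(x) = C1 + C2*x^3


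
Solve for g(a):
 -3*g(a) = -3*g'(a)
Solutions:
 g(a) = C1*exp(a)


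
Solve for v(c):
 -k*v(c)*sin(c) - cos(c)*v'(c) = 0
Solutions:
 v(c) = C1*exp(k*log(cos(c)))


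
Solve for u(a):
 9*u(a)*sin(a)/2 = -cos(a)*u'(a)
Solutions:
 u(a) = C1*cos(a)^(9/2)


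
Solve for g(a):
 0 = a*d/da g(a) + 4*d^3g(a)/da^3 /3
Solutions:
 g(a) = C1 + Integral(C2*airyai(-6^(1/3)*a/2) + C3*airybi(-6^(1/3)*a/2), a)


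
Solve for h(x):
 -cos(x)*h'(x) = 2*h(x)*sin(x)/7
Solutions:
 h(x) = C1*cos(x)^(2/7)


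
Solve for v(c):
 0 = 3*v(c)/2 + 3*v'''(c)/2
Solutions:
 v(c) = C3*exp(-c) + (C1*sin(sqrt(3)*c/2) + C2*cos(sqrt(3)*c/2))*exp(c/2)


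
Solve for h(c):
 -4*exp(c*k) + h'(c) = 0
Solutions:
 h(c) = C1 + 4*exp(c*k)/k


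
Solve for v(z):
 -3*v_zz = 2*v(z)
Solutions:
 v(z) = C1*sin(sqrt(6)*z/3) + C2*cos(sqrt(6)*z/3)


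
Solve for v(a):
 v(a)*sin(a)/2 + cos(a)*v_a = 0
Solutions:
 v(a) = C1*sqrt(cos(a))


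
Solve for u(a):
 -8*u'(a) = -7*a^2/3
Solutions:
 u(a) = C1 + 7*a^3/72


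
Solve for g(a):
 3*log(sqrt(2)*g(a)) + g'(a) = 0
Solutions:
 2*Integral(1/(2*log(_y) + log(2)), (_y, g(a)))/3 = C1 - a


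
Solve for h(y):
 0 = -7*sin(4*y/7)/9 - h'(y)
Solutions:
 h(y) = C1 + 49*cos(4*y/7)/36


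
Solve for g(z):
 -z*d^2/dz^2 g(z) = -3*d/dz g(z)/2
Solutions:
 g(z) = C1 + C2*z^(5/2)


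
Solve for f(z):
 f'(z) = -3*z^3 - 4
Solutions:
 f(z) = C1 - 3*z^4/4 - 4*z


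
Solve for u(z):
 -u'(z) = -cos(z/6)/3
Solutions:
 u(z) = C1 + 2*sin(z/6)


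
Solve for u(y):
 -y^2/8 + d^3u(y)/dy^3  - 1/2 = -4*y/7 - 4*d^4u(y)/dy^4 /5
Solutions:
 u(y) = C1 + C2*y + C3*y^2 + C4*exp(-5*y/4) + y^5/480 - 9*y^4/280 + 391*y^3/2100


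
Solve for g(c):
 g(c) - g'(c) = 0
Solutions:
 g(c) = C1*exp(c)


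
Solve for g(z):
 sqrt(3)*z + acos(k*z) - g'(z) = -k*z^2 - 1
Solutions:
 g(z) = C1 + k*z^3/3 + sqrt(3)*z^2/2 + z + Piecewise((z*acos(k*z) - sqrt(-k^2*z^2 + 1)/k, Ne(k, 0)), (pi*z/2, True))


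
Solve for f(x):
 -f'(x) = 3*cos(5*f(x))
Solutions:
 f(x) = -asin((C1 + exp(30*x))/(C1 - exp(30*x)))/5 + pi/5
 f(x) = asin((C1 + exp(30*x))/(C1 - exp(30*x)))/5


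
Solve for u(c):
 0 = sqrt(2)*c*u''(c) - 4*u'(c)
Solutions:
 u(c) = C1 + C2*c^(1 + 2*sqrt(2))


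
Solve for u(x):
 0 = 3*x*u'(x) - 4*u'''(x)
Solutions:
 u(x) = C1 + Integral(C2*airyai(6^(1/3)*x/2) + C3*airybi(6^(1/3)*x/2), x)


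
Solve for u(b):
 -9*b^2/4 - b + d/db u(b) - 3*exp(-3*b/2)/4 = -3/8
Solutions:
 u(b) = C1 + 3*b^3/4 + b^2/2 - 3*b/8 - exp(-3*b/2)/2


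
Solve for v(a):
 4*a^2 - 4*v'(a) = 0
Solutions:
 v(a) = C1 + a^3/3


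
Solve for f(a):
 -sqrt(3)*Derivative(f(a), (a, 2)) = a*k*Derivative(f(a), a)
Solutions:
 f(a) = Piecewise((-sqrt(2)*3^(1/4)*sqrt(pi)*C1*erf(sqrt(2)*3^(3/4)*a*sqrt(k)/6)/(2*sqrt(k)) - C2, (k > 0) | (k < 0)), (-C1*a - C2, True))


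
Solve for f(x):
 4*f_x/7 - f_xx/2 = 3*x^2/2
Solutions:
 f(x) = C1 + C2*exp(8*x/7) + 7*x^3/8 + 147*x^2/64 + 1029*x/256


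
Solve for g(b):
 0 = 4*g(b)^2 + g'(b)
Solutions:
 g(b) = 1/(C1 + 4*b)


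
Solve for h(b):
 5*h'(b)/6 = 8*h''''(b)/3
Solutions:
 h(b) = C1 + C4*exp(2^(2/3)*5^(1/3)*b/4) + (C2*sin(2^(2/3)*sqrt(3)*5^(1/3)*b/8) + C3*cos(2^(2/3)*sqrt(3)*5^(1/3)*b/8))*exp(-2^(2/3)*5^(1/3)*b/8)


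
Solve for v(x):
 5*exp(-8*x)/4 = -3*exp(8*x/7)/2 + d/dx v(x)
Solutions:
 v(x) = C1 + 21*exp(8*x/7)/16 - 5*exp(-8*x)/32


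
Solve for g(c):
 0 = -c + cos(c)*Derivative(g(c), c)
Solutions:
 g(c) = C1 + Integral(c/cos(c), c)


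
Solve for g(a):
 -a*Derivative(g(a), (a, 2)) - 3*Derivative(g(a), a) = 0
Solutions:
 g(a) = C1 + C2/a^2


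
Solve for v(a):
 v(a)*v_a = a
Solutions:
 v(a) = -sqrt(C1 + a^2)
 v(a) = sqrt(C1 + a^2)


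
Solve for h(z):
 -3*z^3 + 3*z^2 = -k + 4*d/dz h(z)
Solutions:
 h(z) = C1 + k*z/4 - 3*z^4/16 + z^3/4


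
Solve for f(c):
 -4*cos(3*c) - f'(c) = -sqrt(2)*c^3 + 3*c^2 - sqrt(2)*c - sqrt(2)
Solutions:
 f(c) = C1 + sqrt(2)*c^4/4 - c^3 + sqrt(2)*c^2/2 + sqrt(2)*c - 4*sin(3*c)/3


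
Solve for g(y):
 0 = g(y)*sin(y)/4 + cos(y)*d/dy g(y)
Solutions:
 g(y) = C1*cos(y)^(1/4)


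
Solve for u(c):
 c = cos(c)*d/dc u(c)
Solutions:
 u(c) = C1 + Integral(c/cos(c), c)


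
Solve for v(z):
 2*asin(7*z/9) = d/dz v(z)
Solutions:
 v(z) = C1 + 2*z*asin(7*z/9) + 2*sqrt(81 - 49*z^2)/7


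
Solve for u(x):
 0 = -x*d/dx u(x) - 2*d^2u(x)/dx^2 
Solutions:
 u(x) = C1 + C2*erf(x/2)


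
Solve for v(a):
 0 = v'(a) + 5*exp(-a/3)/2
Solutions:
 v(a) = C1 + 15*exp(-a/3)/2


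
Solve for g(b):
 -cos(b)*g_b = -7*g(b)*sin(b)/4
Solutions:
 g(b) = C1/cos(b)^(7/4)


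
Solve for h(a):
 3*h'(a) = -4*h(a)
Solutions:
 h(a) = C1*exp(-4*a/3)


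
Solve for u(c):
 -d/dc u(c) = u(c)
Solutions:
 u(c) = C1*exp(-c)


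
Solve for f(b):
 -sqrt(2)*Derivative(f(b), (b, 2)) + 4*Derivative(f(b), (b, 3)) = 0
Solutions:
 f(b) = C1 + C2*b + C3*exp(sqrt(2)*b/4)


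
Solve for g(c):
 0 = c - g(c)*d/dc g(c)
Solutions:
 g(c) = -sqrt(C1 + c^2)
 g(c) = sqrt(C1 + c^2)


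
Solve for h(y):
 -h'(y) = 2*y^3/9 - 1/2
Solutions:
 h(y) = C1 - y^4/18 + y/2


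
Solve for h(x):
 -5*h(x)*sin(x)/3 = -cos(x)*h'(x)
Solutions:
 h(x) = C1/cos(x)^(5/3)


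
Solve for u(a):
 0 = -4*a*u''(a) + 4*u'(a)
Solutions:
 u(a) = C1 + C2*a^2


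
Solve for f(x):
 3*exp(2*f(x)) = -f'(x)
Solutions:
 f(x) = log(-sqrt(-1/(C1 - 3*x))) - log(2)/2
 f(x) = log(-1/(C1 - 3*x))/2 - log(2)/2


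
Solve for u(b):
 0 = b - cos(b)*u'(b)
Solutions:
 u(b) = C1 + Integral(b/cos(b), b)


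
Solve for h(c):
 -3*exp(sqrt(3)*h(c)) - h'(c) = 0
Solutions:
 h(c) = sqrt(3)*(2*log(1/(C1 + 3*c)) - log(3))/6


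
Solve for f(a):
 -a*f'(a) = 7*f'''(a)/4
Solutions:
 f(a) = C1 + Integral(C2*airyai(-14^(2/3)*a/7) + C3*airybi(-14^(2/3)*a/7), a)


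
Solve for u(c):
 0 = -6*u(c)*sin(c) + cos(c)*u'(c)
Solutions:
 u(c) = C1/cos(c)^6


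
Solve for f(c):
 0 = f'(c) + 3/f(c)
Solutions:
 f(c) = -sqrt(C1 - 6*c)
 f(c) = sqrt(C1 - 6*c)


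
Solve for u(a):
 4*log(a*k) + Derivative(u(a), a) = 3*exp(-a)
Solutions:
 u(a) = C1 - 4*a*log(a*k) + 4*a - 3*exp(-a)


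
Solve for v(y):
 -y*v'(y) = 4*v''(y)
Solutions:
 v(y) = C1 + C2*erf(sqrt(2)*y/4)


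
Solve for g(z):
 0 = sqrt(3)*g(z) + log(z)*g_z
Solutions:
 g(z) = C1*exp(-sqrt(3)*li(z))


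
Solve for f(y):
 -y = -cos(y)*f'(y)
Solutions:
 f(y) = C1 + Integral(y/cos(y), y)


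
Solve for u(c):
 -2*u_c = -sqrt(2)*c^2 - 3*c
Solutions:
 u(c) = C1 + sqrt(2)*c^3/6 + 3*c^2/4


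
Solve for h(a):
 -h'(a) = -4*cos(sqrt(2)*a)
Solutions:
 h(a) = C1 + 2*sqrt(2)*sin(sqrt(2)*a)


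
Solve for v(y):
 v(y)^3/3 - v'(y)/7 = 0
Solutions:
 v(y) = -sqrt(6)*sqrt(-1/(C1 + 7*y))/2
 v(y) = sqrt(6)*sqrt(-1/(C1 + 7*y))/2


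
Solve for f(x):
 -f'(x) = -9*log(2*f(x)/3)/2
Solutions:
 -2*Integral(1/(log(_y) - log(3) + log(2)), (_y, f(x)))/9 = C1 - x


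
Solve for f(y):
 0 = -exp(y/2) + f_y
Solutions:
 f(y) = C1 + 2*exp(y/2)


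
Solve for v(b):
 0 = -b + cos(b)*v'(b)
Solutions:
 v(b) = C1 + Integral(b/cos(b), b)


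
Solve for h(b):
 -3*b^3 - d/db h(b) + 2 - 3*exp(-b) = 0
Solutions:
 h(b) = C1 - 3*b^4/4 + 2*b + 3*exp(-b)


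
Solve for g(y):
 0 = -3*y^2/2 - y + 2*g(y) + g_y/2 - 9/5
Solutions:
 g(y) = C1*exp(-4*y) + 3*y^2/4 + y/8 + 139/160


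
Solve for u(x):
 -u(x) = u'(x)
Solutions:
 u(x) = C1*exp(-x)


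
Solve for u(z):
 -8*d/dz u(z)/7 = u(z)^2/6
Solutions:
 u(z) = 48/(C1 + 7*z)


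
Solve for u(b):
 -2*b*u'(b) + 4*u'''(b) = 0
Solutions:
 u(b) = C1 + Integral(C2*airyai(2^(2/3)*b/2) + C3*airybi(2^(2/3)*b/2), b)


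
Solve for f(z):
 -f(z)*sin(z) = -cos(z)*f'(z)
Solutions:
 f(z) = C1/cos(z)


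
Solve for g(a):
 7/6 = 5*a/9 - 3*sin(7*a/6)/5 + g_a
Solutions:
 g(a) = C1 - 5*a^2/18 + 7*a/6 - 18*cos(7*a/6)/35


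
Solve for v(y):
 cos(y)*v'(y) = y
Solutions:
 v(y) = C1 + Integral(y/cos(y), y)


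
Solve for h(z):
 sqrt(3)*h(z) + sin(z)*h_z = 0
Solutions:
 h(z) = C1*(cos(z) + 1)^(sqrt(3)/2)/(cos(z) - 1)^(sqrt(3)/2)


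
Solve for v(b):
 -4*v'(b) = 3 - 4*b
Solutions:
 v(b) = C1 + b^2/2 - 3*b/4


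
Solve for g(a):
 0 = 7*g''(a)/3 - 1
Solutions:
 g(a) = C1 + C2*a + 3*a^2/14


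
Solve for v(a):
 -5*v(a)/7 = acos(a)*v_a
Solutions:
 v(a) = C1*exp(-5*Integral(1/acos(a), a)/7)


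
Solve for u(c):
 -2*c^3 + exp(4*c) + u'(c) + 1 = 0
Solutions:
 u(c) = C1 + c^4/2 - c - exp(4*c)/4


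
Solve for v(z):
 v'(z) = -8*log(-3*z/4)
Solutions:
 v(z) = C1 - 8*z*log(-z) + 8*z*(-log(3) + 1 + 2*log(2))


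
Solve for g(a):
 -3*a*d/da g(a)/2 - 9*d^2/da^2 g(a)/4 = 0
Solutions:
 g(a) = C1 + C2*erf(sqrt(3)*a/3)


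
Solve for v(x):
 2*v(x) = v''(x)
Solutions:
 v(x) = C1*exp(-sqrt(2)*x) + C2*exp(sqrt(2)*x)
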